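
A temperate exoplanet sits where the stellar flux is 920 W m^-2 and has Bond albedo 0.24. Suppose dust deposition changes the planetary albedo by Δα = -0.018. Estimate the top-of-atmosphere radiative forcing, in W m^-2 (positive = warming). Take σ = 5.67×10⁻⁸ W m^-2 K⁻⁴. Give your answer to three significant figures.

The change in absorbed flux is Δ[S(1−α)/4] = −SΔα/4 = 4.140 W m^-2.

4.14 W m^-2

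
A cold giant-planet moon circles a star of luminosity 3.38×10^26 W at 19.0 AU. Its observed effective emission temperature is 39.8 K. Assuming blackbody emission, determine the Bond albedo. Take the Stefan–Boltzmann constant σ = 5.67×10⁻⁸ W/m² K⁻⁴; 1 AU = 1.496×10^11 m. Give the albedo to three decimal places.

d = 19.0 × 1.496×10^11 m = 2.842×10^12 m.
Flux at the orbit: S = L/(4πd²) = 3.38×10^26/(4π·(2.84×10^12)²) = 3.329 W/m².
From σT⁴ = S(1−α)/4 we invert for α: 1−α = 4σT⁴/S.
σT⁴ = 0.1423 W/m², so 4σT⁴ = 0.5691 W/m².
1−α = 0.5691/3.329 = 0.1709, so α = 0.8291.

0.829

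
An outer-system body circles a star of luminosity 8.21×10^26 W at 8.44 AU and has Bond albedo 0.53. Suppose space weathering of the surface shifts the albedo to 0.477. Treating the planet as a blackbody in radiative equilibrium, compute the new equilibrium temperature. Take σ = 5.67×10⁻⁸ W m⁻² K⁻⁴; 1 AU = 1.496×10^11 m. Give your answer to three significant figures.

d = 8.44 × 1.496×10^11 m = 1.263×10^12 m.
S = L/(4πd²) = 40.98 W m⁻².
With the new albedo, S(1−α₂)/4 = 5.358 W m⁻², so T₂ = 98.60 K.

98.6 K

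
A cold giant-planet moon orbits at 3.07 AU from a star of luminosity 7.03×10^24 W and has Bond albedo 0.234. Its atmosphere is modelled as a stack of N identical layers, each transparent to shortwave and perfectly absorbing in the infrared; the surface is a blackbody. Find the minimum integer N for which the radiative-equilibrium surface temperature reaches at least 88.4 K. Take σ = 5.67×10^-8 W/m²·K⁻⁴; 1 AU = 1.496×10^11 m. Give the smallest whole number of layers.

Orbital distance: d = 3.07 AU = 4.593×10^11 m.
Spreading L over a sphere of radius d: S = 7.03×10^24/(4π·4.59×10^11²) = 2.652 W/m².
The effective emission temperature is T_e = [S(1−α)/(4σ)]^¼ = 54.71 K.
T_s = (N+1)^(1/4)·T_e ≥ 88.4 K requires N+1 ≥ (T_s/T_e)⁴ = (88.4/54.71)⁴ = 6.817.
So N ≥ 5.817; the smallest integer is N = 6.

6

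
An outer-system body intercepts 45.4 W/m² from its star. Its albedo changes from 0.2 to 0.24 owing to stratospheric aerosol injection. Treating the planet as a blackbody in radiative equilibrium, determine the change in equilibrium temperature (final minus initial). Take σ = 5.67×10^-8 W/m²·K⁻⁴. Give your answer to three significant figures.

With α = 0.2, T₁ = 112.5 K.
After:  T₂ = [45.40·0.76/(4σ)]^(1/4) = 111.1 K.
Change: 111.1 − 112.5 = -1.433 K.

-1.43 K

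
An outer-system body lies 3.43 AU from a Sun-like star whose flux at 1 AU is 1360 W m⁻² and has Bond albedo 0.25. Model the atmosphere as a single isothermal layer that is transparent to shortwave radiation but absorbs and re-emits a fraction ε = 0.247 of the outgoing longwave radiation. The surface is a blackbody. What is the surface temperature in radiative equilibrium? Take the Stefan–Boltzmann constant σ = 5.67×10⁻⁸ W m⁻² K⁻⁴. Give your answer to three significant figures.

145 K

Flux at the orbit: S = 1360/(3.43)² = 115.6 W m⁻².
At the top of the atmosphere, σT_e⁴ = S(1−α)/4 = 21.67 W m⁻², giving T_e = 139.8 K.
The surface balance (absorbed SW + ε·downward IR = σT_s⁴) with T_a⁴ = T_s⁴/2 reduces to T_s = T_e·[2/(2−ε)]^¼ = 144.5 K.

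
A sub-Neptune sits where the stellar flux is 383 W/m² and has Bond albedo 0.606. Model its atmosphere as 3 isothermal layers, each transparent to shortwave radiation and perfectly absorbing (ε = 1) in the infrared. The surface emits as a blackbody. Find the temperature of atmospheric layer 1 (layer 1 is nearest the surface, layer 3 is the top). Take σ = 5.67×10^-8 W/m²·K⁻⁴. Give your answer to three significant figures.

211 K

OLR = S(1−α)/4 = 37.73 W/m²; the top layer radiates at T_e = 160.6 K.
In the N-layer model, layer k (counted from the surface) has T_k = (N+1−k)^(1/4)·T_e.
With k = 1: T_1 = (3+1−1)^¼·160.6 K = 211.4 K.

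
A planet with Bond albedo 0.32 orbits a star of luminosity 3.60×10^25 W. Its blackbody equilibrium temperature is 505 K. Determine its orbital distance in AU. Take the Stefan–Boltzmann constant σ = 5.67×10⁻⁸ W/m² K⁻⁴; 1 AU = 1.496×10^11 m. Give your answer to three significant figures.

0.0768 AU

Required flux: S = 4σT⁴/(1−α) = 21690 W/m².
Then d = [L/(4πS)]^(1/2) = 1.149×10^10 m, i.e. 0.07682 AU.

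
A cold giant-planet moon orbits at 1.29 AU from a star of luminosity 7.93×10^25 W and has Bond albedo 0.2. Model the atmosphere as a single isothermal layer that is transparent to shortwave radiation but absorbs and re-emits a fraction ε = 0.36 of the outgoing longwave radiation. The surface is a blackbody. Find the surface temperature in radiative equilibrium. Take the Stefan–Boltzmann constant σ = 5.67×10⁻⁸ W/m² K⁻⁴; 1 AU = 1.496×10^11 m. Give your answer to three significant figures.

Orbital distance: d = 1.29 AU = 1.930×10^11 m.
Flux at the orbit: S = L/(4πd²) = 7.93×10^25/(4π·(1.93×10^11)²) = 169.4 W/m².
Effective emission temperature (TOA balance): σT_e⁴ = S(1−α)/4 = 33.89 W/m² → T_e = 156.4 K.
Surface balance with a leaky layer gives σT_s⁴ = σT_e⁴·2/(2−ε), so T_s = T_e·[2/(2−0.36)]^(1/4) = 164.3 K.

164 kelvin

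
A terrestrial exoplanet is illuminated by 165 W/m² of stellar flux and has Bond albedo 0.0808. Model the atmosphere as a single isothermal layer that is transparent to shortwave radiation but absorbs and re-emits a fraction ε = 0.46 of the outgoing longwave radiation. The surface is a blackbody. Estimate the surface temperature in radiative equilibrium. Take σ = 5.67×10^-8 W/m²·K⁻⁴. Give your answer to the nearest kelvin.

172 K

Effective emission temperature (TOA balance): σT_e⁴ = S(1−α)/4 = 37.92 W/m² → T_e = 160.8 K.
The surface balance (absorbed SW + ε·downward IR = σT_s⁴) with T_a⁴ = T_s⁴/2 reduces to T_s = T_e·[2/(2−ε)]^¼ = 171.7 K.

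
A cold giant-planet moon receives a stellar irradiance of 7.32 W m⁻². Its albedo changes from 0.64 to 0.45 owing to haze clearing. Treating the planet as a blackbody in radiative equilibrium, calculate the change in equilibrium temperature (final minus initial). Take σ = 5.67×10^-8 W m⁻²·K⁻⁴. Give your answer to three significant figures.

6.53 kelvin

Initial: T₁ = [S(1−0.64)/(4σ)]^(1/4) = 58.38 K.
With α = 0.45, T₂ = 64.91 K.
ΔT = T₂ − T₁ = 6.526 K.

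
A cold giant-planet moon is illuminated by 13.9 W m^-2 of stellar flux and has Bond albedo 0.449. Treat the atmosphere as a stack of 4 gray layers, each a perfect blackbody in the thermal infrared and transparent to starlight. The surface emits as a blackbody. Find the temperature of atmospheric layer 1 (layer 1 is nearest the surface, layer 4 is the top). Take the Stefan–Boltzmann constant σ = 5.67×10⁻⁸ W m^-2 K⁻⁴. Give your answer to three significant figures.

108 K

The effective emission temperature is T_e = [S(1−α)/(4σ)]^¼ = 76.23 K.
The net upward flux σT_e⁴ is constant between every pair of levels, so T_k⁴ = (N+1−k)T_e⁴.
With k = 1: T_1 = (4+1−1)^¼·76.23 K = 107.8 K.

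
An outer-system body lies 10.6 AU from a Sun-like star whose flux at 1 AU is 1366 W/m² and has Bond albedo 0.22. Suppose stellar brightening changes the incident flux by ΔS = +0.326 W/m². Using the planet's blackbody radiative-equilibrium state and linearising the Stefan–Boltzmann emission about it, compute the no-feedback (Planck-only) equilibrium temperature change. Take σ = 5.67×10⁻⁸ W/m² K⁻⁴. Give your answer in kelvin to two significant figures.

Irradiance scales as 1/d², so S = 1366 W/m² × (1/10.6)² = 12.16 W/m².
Reference equilibrium: T_e = [S(1−α)/(4σ)]^(1/4) = 80.41 K.
ΔF = Δ[S(1−α)]/4 = (1−0.22)·+0.326/4 = 0.06357 W/m².
Planck response: λ_P = 4σT_e³ = 4·5.67×10⁻⁸·(80.41)³ = 0.1179 W/m²/K.
So ΔT₀ = 0.06357/0.1179 = 0.539 K.

0.54 K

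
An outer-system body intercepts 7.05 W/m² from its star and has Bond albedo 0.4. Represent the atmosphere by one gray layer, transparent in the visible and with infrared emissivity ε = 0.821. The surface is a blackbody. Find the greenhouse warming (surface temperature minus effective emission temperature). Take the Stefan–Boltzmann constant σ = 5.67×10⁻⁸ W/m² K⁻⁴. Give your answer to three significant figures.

9.28 kelvin

Effective emission temperature (TOA balance): σT_e⁴ = S(1−α)/4 = 1.057 W/m² → T_e = 65.72 K.
Surface balance with a leaky layer gives σT_s⁴ = σT_e⁴·2/(2−ε), so T_s = T_e·[2/(2−0.821)]^(1/4) = 75.00 K.
T_s − T_e = 75.00 − 65.72 = 9.282 K.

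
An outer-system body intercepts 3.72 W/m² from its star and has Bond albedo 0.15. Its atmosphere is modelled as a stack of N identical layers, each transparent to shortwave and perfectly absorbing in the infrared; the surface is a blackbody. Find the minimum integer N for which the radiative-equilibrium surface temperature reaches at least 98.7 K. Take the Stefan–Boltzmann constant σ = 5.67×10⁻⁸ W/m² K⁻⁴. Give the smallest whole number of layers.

6

OLR = S(1−α)/4 = 0.7905 W/m²; the top layer radiates at T_e = 61.11 K.
T_s = (N+1)^(1/4)·T_e ≥ 98.7 K requires N+1 ≥ (T_s/T_e)⁴ = (98.7/61.11)⁴ = 6.807.
Rounding up, N = 6.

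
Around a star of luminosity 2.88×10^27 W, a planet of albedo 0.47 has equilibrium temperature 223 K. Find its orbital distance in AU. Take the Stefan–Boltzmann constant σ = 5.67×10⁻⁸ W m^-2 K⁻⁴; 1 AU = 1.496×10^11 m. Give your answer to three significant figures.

The flux needed for this T is 4σT⁴/(1−0.47) = 1058 W m^-2.
S = L/(4πd²) → d = √(L/4πS) = √(2.88×10^27/(4π·1058)) = 4.654×10^11 m = 3.111 AU.

3.11 AU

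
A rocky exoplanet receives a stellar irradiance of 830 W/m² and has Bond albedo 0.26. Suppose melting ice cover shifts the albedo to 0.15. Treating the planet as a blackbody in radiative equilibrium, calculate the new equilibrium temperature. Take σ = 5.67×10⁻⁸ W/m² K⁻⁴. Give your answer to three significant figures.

T₂ = [S(1−α₂)/(4σ)]^(1/4) = [830.0·0.85/(4σ)]^(1/4) = 236.2 K.

236 K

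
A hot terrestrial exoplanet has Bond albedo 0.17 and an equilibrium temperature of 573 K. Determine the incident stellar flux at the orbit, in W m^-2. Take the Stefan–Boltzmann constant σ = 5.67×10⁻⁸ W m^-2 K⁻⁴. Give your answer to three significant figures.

29500 W m^-2

From S(1−α)/4 = σT⁴: S = 4σT⁴/(1−α).
The emitted flux is σT⁴ = 6112 W m^-2.
So S = 4×6112/(1−0.17) = 29460 W m^-2.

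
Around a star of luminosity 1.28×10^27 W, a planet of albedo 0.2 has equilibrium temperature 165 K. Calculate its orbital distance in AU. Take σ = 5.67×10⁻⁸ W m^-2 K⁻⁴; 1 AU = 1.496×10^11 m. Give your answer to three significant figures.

Energy balance gives S = 4σT⁴/(1−α) = 210.1 W m^-2.
S = L/(4πd²) → d = √(L/4πS) = √(1.28×10^27/(4π·210.1)) = 6.962×10^11 m = 4.654 AU.

4.65 AU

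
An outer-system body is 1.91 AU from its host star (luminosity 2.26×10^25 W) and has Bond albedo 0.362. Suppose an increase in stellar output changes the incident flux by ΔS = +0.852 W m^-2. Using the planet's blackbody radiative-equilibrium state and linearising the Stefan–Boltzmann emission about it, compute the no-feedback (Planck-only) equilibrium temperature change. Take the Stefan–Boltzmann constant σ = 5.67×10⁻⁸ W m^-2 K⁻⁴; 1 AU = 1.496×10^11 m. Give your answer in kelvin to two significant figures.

d = 1.91 × 1.496×10^11 m = 2.857×10^11 m.
Flux at the orbit: S = L/(4πd²) = 2.26×10^25/(4π·(2.86×10^11)²) = 22.03 W m^-2.
The baseline emission temperature is T_e = 88.72 K.
ΔF = Δ[S(1−α)]/4 = (1−0.362)·+0.852/4 = 0.1359 W m^-2.
Planck response: λ_P = 4σT_e³ = 4·5.67×10⁻⁸·(88.72)³ = 0.1584 W m^-2/K.
So ΔT₀ = 0.1359/0.1584 = 0.858 K.

0.86 K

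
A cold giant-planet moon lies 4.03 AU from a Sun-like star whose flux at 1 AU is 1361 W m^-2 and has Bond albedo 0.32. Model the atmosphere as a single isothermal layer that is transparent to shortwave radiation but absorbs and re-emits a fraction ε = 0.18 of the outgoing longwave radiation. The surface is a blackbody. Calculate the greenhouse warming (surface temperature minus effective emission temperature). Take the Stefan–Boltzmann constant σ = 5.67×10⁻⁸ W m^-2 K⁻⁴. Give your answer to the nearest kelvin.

Flux at the orbit: S = 1361/(4.03)² = 83.80 W m^-2.
At the top of the atmosphere, σT_e⁴ = S(1−α)/4 = 14.25 W m^-2, giving T_e = 125.9 K.
The surface balance (absorbed SW + ε·downward IR = σT_s⁴) with T_a⁴ = T_s⁴/2 reduces to T_s = T_e·[2/(2−ε)]^¼ = 128.9 K.
Greenhouse warming: T_s − T_e = 3.004 K.

3 kelvin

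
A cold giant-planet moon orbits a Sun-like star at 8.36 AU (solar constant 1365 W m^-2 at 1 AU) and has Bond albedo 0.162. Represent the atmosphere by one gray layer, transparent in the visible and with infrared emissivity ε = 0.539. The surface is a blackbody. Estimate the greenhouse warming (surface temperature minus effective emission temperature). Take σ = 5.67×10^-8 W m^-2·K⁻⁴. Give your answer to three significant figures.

7.53 kelvin

By the inverse-square law, S = 1365/8.36² = 19.53 W m^-2.
Effective emission temperature (TOA balance): σT_e⁴ = S(1−α)/4 = 4.092 W m^-2 → T_e = 92.17 K.
The surface balance (absorbed SW + ε·downward IR = σT_s⁴) with T_a⁴ = T_s⁴/2 reduces to T_s = T_e·[2/(2−ε)]^¼ = 99.70 K.
T_s − T_e = 99.70 − 92.17 = 7.527 K.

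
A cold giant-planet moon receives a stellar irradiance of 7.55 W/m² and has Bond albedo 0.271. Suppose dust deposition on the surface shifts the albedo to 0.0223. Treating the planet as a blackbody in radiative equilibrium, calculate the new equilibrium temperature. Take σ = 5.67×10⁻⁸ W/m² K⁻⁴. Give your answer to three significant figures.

75.5 kelvin

With the new albedo, S(1−α₂)/4 = 1.845 W/m², so T₂ = 75.53 K.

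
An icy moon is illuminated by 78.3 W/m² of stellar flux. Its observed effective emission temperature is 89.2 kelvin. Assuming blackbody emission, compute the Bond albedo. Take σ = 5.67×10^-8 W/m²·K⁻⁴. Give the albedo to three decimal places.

From σT⁴ = S(1−α)/4 we invert for α: 1−α = 4σT⁴/S.
4σT⁴ = 4·5.67×10⁻⁸·(89.2)⁴ = 14.36 W/m².
Hence α = 1 − 14.36/78.30 = 0.8166.

0.817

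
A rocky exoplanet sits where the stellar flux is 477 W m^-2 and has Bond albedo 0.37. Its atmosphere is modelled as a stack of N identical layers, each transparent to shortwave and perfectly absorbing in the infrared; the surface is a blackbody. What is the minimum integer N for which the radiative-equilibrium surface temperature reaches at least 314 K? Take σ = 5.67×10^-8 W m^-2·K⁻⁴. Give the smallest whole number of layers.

The effective emission temperature is T_e = [S(1−α)/(4σ)]^¼ = 190.8 K.
Since T_s⁴ = (N+1)T_e⁴, we need N ≥ (T_s/T_e)⁴ − 1 = 6.337.
So N ≥ 6.337; the smallest integer is N = 7.

7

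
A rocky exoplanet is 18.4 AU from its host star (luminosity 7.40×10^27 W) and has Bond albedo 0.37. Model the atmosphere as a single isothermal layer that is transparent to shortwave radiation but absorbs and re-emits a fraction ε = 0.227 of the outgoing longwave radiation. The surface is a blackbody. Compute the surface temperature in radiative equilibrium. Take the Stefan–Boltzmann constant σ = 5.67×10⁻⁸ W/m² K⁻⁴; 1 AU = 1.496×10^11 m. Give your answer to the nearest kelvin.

125 kelvin

Orbital distance: d = 18.4 AU = 2.753×10^12 m.
Spreading L over a sphere of radius d: S = 7.40×10^27/(4π·2.75×10^12²) = 77.72 W/m².
At the top of the atmosphere, σT_e⁴ = S(1−α)/4 = 12.24 W/m², giving T_e = 121.2 K.
The surface balance (absorbed SW + ε·downward IR = σT_s⁴) with T_a⁴ = T_s⁴/2 reduces to T_s = T_e·[2/(2−ε)]^¼ = 124.9 K.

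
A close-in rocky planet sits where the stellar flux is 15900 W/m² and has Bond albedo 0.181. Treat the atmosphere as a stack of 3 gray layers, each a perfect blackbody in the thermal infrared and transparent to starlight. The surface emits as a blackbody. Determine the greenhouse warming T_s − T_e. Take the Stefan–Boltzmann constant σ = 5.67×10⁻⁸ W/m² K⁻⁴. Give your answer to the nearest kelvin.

Top-of-atmosphere balance: σT_e⁴ = S(1−α)/4 = 3256 W/m² → T_e = 489.5 K.
T_s = (N+1)^(1/4)·T_e = 692.3 K.
Warming: T_s − T_e = 202.8 K.

203 kelvin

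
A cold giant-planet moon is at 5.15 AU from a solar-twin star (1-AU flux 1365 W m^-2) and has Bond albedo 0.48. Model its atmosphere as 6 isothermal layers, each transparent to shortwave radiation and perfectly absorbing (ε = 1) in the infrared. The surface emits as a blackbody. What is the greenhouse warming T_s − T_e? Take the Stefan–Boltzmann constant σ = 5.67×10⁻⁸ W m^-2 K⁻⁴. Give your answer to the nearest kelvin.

By the inverse-square law, S = 1365/5.15² = 51.47 W m^-2.
OLR = S(1−α)/4 = 6.691 W m^-2; the top layer radiates at T_e = 104.2 K.
T_s = (N+1)^(1/4)·T_e = 169.5 K.
So the greenhouse effect raises the surface by 169.5 − 104.2 = 65.30 K.

65 K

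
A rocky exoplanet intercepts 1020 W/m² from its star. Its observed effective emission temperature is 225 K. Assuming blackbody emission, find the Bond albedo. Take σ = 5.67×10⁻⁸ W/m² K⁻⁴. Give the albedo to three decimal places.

0.430

From σT⁴ = S(1−α)/4 we invert for α: 1−α = 4σT⁴/S.
4σT⁴ = 4·5.67×10⁻⁸·(225)⁴ = 581.3 W/m².
1−α = 581.3/1020 = 0.5699, so α = 0.4301.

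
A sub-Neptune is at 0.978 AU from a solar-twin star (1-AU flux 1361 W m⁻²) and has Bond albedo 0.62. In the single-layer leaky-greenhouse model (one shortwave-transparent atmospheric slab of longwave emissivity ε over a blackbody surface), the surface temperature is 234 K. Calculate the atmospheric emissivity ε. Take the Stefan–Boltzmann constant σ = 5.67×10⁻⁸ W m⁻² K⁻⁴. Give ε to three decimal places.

By the inverse-square law, S = 1361/0.978² = 1423 W m⁻².
TOA balance gives T_e = 221.0 K.
Inverting T_s⁴ = 2T_e⁴/(2−ε): (T_e/T_s)⁴ = 0.7952, so ε = 2(1 − 0.7952) = 0.4097.

0.410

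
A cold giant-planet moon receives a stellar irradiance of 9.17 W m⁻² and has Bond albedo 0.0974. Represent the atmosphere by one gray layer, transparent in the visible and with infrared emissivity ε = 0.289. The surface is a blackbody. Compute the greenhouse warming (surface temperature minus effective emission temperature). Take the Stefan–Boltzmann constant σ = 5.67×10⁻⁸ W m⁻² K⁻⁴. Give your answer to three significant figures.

The planet radiates to space at T_e = [S(1−α)/(4σ)]^(1/4) = 77.72 K.
The surface balance (absorbed SW + ε·downward IR = σT_s⁴) with T_a⁴ = T_s⁴/2 reduces to T_s = T_e·[2/(2−ε)]^¼ = 80.82 K.
T_s − T_e = 80.82 − 77.72 = 3.093 K.

3.09 K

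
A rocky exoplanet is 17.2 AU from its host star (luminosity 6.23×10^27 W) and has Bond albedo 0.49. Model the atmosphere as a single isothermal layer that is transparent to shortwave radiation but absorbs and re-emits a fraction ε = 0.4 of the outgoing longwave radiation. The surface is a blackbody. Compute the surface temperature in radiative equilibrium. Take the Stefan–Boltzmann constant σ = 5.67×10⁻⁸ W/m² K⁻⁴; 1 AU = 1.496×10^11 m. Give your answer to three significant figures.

d = 17.2 × 1.496×10^11 m = 2.573×10^12 m.
Flux at the orbit: S = L/(4πd²) = 6.23×10^27/(4π·(2.57×10^12)²) = 74.88 W/m².
Effective emission temperature (TOA balance): σT_e⁴ = S(1−α)/4 = 9.547 W/m² → T_e = 113.9 K.
The surface balance (absorbed SW + ε·downward IR = σT_s⁴) with T_a⁴ = T_s⁴/2 reduces to T_s = T_e·[2/(2−ε)]^¼ = 120.4 K.

120 K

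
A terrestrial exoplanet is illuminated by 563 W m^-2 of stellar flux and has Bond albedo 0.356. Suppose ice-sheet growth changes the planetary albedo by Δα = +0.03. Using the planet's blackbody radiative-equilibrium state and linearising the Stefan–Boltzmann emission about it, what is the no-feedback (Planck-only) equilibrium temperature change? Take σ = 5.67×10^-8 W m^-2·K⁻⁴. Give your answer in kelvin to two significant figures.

Reference equilibrium: T_e = [S(1−α)/(4σ)]^(1/4) = 200.0 K.
ΔF = −(S/4)Δα = −(563.0/4)×(+0.03) = -4.223 W m^-2.
Linearising σT⁴ gives d(σT⁴)/dT = 4σT_e³ = 1.813 W m^-2 per K.
So ΔT₀ = -4.223/1.813 = -2.33 K.

-2.3 K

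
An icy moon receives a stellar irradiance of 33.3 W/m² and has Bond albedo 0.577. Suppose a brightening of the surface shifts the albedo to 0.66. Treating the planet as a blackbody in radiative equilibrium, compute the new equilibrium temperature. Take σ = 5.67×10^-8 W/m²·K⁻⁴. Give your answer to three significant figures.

New equilibrium: T₂ = [(1−0.66)·33.30/(4σ)]^(1/4) = 84.06 K.

84.1 kelvin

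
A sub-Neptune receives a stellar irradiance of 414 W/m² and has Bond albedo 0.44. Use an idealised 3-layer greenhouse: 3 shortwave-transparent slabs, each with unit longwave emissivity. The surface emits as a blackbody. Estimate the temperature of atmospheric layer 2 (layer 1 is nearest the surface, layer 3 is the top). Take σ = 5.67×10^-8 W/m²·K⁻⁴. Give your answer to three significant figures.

OLR = S(1−α)/4 = 57.96 W/m²; the top layer radiates at T_e = 178.8 K.
In the N-layer model, layer k (counted from the surface) has T_k = (N+1−k)^(1/4)·T_e.
T_2 = (2)^(1/4)·178.8 = 212.6 K.

213 kelvin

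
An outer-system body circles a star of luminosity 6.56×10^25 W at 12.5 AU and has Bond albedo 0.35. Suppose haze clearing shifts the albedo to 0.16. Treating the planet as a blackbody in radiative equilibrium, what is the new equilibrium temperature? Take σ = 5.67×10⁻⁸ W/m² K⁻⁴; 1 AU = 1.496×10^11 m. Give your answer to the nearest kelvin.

Orbital distance: d = 12.5 AU = 1.870×10^12 m.
Flux at the orbit: S = L/(4πd²) = 6.56×10^25/(4π·(1.87×10^12)²) = 1.493 W/m².
New equilibrium: T₂ = [(1−0.16)·1.493/(4σ)]^(1/4) = 48.49 K.

48 K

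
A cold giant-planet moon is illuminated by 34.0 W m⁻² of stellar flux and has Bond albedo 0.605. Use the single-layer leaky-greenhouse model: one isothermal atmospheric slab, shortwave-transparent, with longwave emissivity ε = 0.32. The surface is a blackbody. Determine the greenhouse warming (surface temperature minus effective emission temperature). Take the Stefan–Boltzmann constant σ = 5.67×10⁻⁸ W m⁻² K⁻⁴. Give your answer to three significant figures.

3.91 kelvin

The planet radiates to space at T_e = [S(1−α)/(4σ)]^(1/4) = 87.72 K.
Surface balance with a leaky layer gives σT_s⁴ = σT_e⁴·2/(2−ε), so T_s = T_e·[2/(2−0.32)]^(1/4) = 91.63 K.
The atmosphere warms the surface by 3.908 K.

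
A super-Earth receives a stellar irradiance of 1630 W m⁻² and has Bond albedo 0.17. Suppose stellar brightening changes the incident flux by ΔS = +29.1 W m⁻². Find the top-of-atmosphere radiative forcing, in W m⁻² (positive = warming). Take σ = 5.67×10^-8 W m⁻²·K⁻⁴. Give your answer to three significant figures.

Only a fraction (1−α) is absorbed and it's spread over 4πR², so ΔF = (1−α)ΔS/4 = 6.038 W m⁻².

6.04 W m⁻²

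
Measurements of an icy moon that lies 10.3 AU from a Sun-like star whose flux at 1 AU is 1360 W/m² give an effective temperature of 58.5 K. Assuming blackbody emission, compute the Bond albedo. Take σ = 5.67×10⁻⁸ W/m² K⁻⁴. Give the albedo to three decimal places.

0.793

By the inverse-square law, S = 1360/10.3² = 12.82 W/m².
Energy balance: S(1−α)/4 = σT⁴, so 1−α = 4σT⁴/S.
4σT⁴ = 4·5.67×10⁻⁸·(58.5)⁴ = 2.656 W/m².
1−α = 2.656/12.82 = 0.2072, so α = 0.7928.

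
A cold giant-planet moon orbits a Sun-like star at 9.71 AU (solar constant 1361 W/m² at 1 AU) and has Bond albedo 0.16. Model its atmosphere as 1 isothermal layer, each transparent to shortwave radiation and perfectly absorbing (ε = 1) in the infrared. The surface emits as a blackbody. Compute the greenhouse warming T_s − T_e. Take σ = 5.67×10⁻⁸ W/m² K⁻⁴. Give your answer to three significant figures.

By the inverse-square law, S = 1361/9.71² = 14.44 W/m².
The effective emission temperature is T_e = [S(1−α)/(4σ)]^¼ = 85.51 K.
T_s = (N+1)^(1/4)·T_e = 101.7 K.
So the greenhouse effect raises the surface by 101.7 − 85.51 = 16.18 K.

16.2 kelvin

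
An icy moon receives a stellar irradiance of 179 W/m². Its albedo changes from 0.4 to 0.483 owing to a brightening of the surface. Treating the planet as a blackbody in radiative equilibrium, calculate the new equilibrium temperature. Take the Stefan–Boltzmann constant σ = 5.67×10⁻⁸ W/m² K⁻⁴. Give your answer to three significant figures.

With the new albedo, S(1−α₂)/4 = 23.14 W/m², so T₂ = 142.1 K.

142 K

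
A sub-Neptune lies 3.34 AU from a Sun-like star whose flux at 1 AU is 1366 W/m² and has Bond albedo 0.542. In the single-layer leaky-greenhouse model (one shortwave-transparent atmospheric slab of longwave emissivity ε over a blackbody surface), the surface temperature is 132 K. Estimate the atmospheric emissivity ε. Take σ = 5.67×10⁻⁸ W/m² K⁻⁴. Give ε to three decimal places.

Irradiance scales as 1/d², so S = 1366 W/m² × (1/3.34)² = 122.4 W/m².
Effective temperature: T_e = [S(1−α)/(4σ)]^(1/4) = 125.4 K.
Since (2−ε)/2 = (T_e/T_s)⁴ = 0.8145, ε = 0.3710.

0.371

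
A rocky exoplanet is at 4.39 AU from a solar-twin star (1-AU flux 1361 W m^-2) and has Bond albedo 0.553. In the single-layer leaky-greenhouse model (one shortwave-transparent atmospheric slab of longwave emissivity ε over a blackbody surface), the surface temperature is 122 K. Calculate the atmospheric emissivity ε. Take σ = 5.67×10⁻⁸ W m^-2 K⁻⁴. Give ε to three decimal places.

Irradiance scales as 1/d², so S = 1361 W m^-2 × (1/4.39)² = 70.62 W m^-2.
TOA balance gives T_e = 108.6 K.
Inverting T_s⁴ = 2T_e⁴/(2−ε): (T_e/T_s)⁴ = 0.6283, so ε = 2(1 − 0.6283) = 0.7434.

0.743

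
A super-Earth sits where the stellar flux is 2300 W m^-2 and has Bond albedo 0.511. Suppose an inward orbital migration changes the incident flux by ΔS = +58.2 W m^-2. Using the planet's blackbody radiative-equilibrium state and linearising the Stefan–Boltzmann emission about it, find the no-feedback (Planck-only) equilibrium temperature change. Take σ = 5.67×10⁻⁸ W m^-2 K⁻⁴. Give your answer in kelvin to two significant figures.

Unperturbed T_e = [2300·(1−0.511)/(4σ)]^¼ = 265.4 K.
ΔF = Δ[S(1−α)]/4 = (1−0.511)·+58.2/4 = 7.115 W m^-2.
The Planck feedback parameter is 4σT_e³ = 4.238 W m^-2/K.
Hence the no-feedback warming is ΔF/(4σT_e³) = 1.68 K.

1.7 K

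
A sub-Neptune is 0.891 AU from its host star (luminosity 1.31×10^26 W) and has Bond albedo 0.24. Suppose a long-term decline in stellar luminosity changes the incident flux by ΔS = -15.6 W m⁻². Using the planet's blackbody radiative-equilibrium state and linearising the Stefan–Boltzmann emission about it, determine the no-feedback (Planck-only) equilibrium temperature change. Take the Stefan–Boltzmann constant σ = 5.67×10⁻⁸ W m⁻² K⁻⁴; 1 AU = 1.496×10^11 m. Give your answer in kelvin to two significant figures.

Orbital distance: d = 0.891 AU = 1.333×10^11 m.
S = L/(4πd²) = 586.7 W m⁻².
Reference equilibrium: T_e = [S(1−α)/(4σ)]^(1/4) = 210.6 K.
Only a fraction (1−α) is absorbed and it's spread over 4πR², so ΔF = (1−α)ΔS/4 = -2.964 W m⁻².
Planck response: λ_P = 4σT_e³ = 4·5.67×10⁻⁸·(210.6)³ = 2.118 W m⁻²/K.
So ΔT₀ = -2.964/2.118 = -1.40 K.

-1.4 K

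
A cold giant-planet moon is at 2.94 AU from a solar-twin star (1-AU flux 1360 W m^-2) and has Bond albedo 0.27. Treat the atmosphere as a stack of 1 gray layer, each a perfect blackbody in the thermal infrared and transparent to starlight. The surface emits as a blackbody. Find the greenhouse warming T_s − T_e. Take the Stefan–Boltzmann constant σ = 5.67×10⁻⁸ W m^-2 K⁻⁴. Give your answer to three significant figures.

Flux at the orbit: S = 1360/(2.94)² = 157.3 W m^-2.
Top-of-atmosphere balance: σT_e⁴ = S(1−α)/4 = 28.71 W m^-2 → T_e = 150.0 K.
Surface: T_s = (2)^¼·T_e = 178.4 K.
So the greenhouse effect raises the surface by 178.4 − 150.0 = 28.38 K.

28.4 kelvin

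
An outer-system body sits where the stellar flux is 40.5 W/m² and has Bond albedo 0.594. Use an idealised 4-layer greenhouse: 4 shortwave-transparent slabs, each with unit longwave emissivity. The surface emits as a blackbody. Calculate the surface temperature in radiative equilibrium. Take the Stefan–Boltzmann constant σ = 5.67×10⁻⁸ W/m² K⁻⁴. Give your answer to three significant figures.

138 kelvin

Top-of-atmosphere balance: σT_e⁴ = S(1−α)/4 = 4.111 W/m² → T_e = 92.28 K.
For an N-layer opaque stack, T_s⁴ = (N+1)T_e⁴, hence T_s = (5)^(1/4)×92.28 K = 138.0 K.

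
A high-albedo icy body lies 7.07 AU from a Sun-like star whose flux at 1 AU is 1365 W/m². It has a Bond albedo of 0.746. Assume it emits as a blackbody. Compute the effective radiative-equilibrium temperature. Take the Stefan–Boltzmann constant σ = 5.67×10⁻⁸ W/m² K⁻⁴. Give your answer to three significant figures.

Irradiance scales as 1/d², so S = 1365 W/m² × (1/7.07)² = 27.31 W/m².
The planet absorbs (1−α)S over its disc πR² and re-emits over 4πR², so the mean absorbed flux is (1−0.746)·27.31/4 = 1.734 W/m².
Balancing against σT⁴: T = (1.734/5.67×10⁻⁸)^(1/4) = 74.37 K.

74.4 K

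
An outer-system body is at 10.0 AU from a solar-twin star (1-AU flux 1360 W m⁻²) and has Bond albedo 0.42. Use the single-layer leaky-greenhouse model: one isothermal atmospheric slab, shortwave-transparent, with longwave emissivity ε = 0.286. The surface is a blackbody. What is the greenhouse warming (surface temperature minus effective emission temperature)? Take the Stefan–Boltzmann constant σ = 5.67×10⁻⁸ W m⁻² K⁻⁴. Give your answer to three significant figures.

3.02 K

Irradiance scales as 1/d², so S = 1360 W m⁻² × (1/10.0)² = 13.60 W m⁻².
The planet radiates to space at T_e = [S(1−α)/(4σ)]^(1/4) = 76.79 K.
The surface balance (absorbed SW + ε·downward IR = σT_s⁴) with T_a⁴ = T_s⁴/2 reduces to T_s = T_e·[2/(2−ε)]^¼ = 79.82 K.
Greenhouse warming: T_s − T_e = 3.021 K.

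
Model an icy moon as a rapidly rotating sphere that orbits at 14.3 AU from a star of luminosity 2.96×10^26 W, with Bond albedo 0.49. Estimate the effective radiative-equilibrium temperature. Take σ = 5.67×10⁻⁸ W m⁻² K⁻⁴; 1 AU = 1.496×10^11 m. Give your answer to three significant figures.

58.3 K

d = 14.3 × 1.496×10^11 m = 2.139×10^12 m.
Spreading L over a sphere of radius d: S = 2.96×10^26/(4π·2.14×10^12²) = 5.147 W m⁻².
Absorbed flux (global mean): S(1−α)/4 = 5.147·0.51/4 = 0.6562 W m⁻².
Set σT⁴ = 0.6562 → T = (0.6562/σ)^(1/4) = 58.33 K.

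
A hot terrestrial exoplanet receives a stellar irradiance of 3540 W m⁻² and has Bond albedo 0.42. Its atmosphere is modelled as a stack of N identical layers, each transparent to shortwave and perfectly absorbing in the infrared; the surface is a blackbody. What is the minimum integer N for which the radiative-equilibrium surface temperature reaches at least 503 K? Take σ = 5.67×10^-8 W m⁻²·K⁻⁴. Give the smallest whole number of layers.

The effective emission temperature is T_e = [S(1−α)/(4σ)]^¼ = 308.5 K.
Need (N+1)T_e⁴ ≥ T_s⁴, i.e. N+1 ≥ (503/308.5)⁴ = 7.071.
So N ≥ 6.071; the smallest integer is N = 7.

7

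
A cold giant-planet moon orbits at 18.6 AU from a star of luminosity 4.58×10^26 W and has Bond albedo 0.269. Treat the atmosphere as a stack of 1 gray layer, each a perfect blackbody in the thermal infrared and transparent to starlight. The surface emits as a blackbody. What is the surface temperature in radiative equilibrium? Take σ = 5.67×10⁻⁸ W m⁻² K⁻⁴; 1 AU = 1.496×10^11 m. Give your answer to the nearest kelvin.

74 K

Orbital distance: d = 18.6 AU = 2.783×10^12 m.
S = L/(4πd²) = 4.707 W m⁻².
Top-of-atmosphere balance: σT_e⁴ = S(1−α)/4 = 0.8602 W m⁻² → T_e = 62.41 K.
With N = 1 opaque layers, T_s = (N+1)^(1/4)·T_e = 2^(1/4)·62.41 = 74.22 K.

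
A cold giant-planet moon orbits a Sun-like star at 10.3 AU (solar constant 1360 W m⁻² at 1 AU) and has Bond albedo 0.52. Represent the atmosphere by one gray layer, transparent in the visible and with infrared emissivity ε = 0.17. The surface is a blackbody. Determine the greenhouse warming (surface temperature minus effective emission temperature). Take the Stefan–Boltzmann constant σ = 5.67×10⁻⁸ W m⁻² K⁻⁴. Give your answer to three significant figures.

1.62 K

By the inverse-square law, S = 1360/10.3² = 12.82 W m⁻².
The planet radiates to space at T_e = [S(1−α)/(4σ)]^(1/4) = 72.17 K.
For a single slab of emissivity ε, T_s⁴ = 2T_e⁴/(2−ε); thus T_s = 72.17·(1.093)^(1/4) = 73.79 K.
T_s − T_e = 73.79 − 72.17 = 1.621 K.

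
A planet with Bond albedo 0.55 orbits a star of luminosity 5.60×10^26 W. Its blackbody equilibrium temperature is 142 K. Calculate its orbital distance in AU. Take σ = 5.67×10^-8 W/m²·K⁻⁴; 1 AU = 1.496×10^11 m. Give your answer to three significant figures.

Energy balance gives S = 4σT⁴/(1−α) = 204.9 W/m².
Then d = [L/(4πS)]^(1/2) = 4.663×10^11 m, i.e. 3.117 AU.

3.12 AU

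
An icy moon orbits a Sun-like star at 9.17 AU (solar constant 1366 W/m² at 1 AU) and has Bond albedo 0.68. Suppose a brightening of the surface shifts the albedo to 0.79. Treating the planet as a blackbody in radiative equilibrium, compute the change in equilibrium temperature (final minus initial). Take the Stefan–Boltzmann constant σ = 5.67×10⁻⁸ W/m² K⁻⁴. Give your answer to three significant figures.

By the inverse-square law, S = 1366/9.17² = 16.24 W/m².
With α = 0.68, T₁ = 69.19 K.
After:  T₂ = [16.24·0.21/(4σ)]^(1/4) = 62.28 K.
Change: 62.28 − 69.19 = -6.916 K.

-6.92 K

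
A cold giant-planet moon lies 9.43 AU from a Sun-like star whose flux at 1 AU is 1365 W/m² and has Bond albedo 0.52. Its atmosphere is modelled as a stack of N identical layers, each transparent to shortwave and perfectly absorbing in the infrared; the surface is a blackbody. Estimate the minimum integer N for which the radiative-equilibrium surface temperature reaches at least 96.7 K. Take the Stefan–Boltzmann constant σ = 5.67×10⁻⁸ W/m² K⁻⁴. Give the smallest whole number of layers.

2

By the inverse-square law, S = 1365/9.43² = 15.35 W/m².
Top-of-atmosphere balance: σT_e⁴ = S(1−α)/4 = 1.842 W/m² → T_e = 75.50 K.
T_s = (N+1)^(1/4)·T_e ≥ 96.7 K requires N+1 ≥ (T_s/T_e)⁴ = (96.7/75.50)⁴ = 2.692.
The minimum whole number is N = 2.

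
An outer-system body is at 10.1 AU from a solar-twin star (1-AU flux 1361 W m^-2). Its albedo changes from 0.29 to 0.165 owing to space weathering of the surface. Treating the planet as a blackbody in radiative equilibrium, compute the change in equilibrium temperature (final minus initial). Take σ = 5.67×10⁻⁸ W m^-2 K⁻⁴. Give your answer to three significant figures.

3.33 kelvin

Irradiance scales as 1/d², so S = 1361 W m^-2 × (1/10.1)² = 13.34 W m^-2.
Initial: T₁ = [S(1−0.29)/(4σ)]^(1/4) = 80.39 K.
With α = 0.165, T₂ = 83.72 K.
Change: 83.72 − 80.39 = 3.326 K.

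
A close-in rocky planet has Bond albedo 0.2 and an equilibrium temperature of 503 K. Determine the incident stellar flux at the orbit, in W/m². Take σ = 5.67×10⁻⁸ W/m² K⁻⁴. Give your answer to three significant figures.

Invert the energy balance for S: S = 4σT⁴/(1−α).
σT⁴ = 5.67×10⁻⁸·(503)⁴ = 3630 W/m².
S = 4·3630/0.8 = 18150 W/m².

18100 W/m²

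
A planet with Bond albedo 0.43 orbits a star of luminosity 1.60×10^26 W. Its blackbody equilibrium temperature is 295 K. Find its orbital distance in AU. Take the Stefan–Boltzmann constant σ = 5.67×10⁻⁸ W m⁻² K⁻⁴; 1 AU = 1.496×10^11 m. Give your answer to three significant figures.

Energy balance gives S = 4σT⁴/(1−α) = 3013 W m⁻².
Then d = [L/(4πS)]^(1/2) = 6.500×10^10 m, i.e. 0.4345 AU.

0.435 AU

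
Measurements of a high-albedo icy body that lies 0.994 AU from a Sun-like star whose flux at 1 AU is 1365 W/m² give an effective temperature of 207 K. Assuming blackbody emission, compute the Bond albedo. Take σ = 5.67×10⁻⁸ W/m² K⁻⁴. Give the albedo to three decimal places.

Irradiance scales as 1/d², so S = 1365 W/m² × (1/0.994)² = 1382 W/m².
Rearranging the radiative balance, α = 1 − 4σT⁴/S.
σT⁴ = 104.1 W/m², so 4σT⁴ = 416.4 W/m².
1−α = 416.4/1382 = 0.3014, so α = 0.6986.

0.699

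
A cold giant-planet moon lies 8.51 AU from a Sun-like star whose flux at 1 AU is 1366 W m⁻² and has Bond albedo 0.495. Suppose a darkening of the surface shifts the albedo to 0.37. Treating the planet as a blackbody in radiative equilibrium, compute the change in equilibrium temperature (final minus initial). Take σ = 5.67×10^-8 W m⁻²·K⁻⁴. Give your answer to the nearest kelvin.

5 K

Flux at the orbit: S = 1366/(8.51)² = 18.86 W m⁻².
With α = 0.495, T₁ = 80.50 K.
After:  T₂ = [18.86·0.63/(4σ)]^(1/4) = 85.08 K.
Change: 85.08 − 80.50 = 4.576 K.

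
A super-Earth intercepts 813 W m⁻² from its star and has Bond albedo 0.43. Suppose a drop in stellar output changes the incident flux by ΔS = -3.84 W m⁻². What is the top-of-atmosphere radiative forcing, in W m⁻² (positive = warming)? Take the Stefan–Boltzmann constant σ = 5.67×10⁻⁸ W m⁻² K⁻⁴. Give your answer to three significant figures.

-0.547 W m⁻²

TOA radiative forcing: ΔF = (1−α)ΔS/4 = 0.57·(-3.84)/4 = -0.5472 W m⁻².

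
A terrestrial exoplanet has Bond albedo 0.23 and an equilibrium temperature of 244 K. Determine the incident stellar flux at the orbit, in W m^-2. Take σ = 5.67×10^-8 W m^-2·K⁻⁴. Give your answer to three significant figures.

1040 W m^-2

Invert the energy balance for S: S = 4σT⁴/(1−α).
σT⁴ = 5.67×10⁻⁸·(244)⁴ = 201.0 W m^-2.
So S = 4×201.0/(1−0.23) = 1044 W m^-2.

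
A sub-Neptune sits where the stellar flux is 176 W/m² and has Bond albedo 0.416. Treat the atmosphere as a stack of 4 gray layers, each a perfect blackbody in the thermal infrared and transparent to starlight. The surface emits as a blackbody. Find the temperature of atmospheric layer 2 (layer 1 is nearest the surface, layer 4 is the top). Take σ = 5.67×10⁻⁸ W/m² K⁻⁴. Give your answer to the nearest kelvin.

192 K

Top-of-atmosphere balance: σT_e⁴ = S(1−α)/4 = 25.70 W/m² → T_e = 145.9 K.
In the N-layer model, layer k (counted from the surface) has T_k = (N+1−k)^(1/4)·T_e.
With k = 2: T_2 = (4+1−2)^¼·145.9 K = 192.0 K.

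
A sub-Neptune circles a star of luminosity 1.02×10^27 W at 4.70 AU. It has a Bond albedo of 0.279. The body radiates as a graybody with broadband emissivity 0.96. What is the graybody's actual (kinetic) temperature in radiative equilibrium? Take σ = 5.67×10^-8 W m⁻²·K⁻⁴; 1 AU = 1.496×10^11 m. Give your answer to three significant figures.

Orbital distance: d = 4.70 AU = 7.031×10^11 m.
S = L/(4πd²) = 164.2 W m⁻².
Absorbed flux (global mean): S(1−α)/4 = 164.2·0.721/4 = 29.59 W m⁻².
Equating to εσT⁴ with ε = 0.96: T = (29.59/0.96σ)^(1/4) = 152.7 K.

153 K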